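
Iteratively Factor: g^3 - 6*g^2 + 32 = (g + 2)*(g^2 - 8*g + 16) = (g - 4)*(g + 2)*(g - 4)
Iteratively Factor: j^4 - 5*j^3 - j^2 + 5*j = (j - 1)*(j^3 - 4*j^2 - 5*j) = (j - 5)*(j - 1)*(j^2 + j) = j*(j - 5)*(j - 1)*(j + 1)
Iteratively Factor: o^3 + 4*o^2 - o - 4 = (o - 1)*(o^2 + 5*o + 4) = (o - 1)*(o + 1)*(o + 4)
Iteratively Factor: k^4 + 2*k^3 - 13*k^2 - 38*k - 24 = (k - 4)*(k^3 + 6*k^2 + 11*k + 6) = (k - 4)*(k + 2)*(k^2 + 4*k + 3) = (k - 4)*(k + 1)*(k + 2)*(k + 3)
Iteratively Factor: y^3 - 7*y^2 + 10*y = (y)*(y^2 - 7*y + 10) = y*(y - 5)*(y - 2)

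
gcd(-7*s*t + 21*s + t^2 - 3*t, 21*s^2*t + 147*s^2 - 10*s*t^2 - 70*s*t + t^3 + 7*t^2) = 7*s - t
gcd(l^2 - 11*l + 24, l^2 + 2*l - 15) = l - 3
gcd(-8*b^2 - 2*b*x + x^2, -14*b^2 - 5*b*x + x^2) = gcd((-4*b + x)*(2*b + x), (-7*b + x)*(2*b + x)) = 2*b + x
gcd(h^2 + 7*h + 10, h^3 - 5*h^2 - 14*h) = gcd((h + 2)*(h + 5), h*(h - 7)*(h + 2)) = h + 2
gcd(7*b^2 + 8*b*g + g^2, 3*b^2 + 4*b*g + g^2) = b + g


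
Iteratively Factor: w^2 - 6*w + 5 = (w - 5)*(w - 1)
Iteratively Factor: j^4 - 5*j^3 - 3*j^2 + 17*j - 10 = (j - 1)*(j^3 - 4*j^2 - 7*j + 10) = (j - 5)*(j - 1)*(j^2 + j - 2) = (j - 5)*(j - 1)*(j + 2)*(j - 1)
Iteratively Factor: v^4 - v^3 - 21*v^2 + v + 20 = (v - 1)*(v^3 - 21*v - 20) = (v - 1)*(v + 1)*(v^2 - v - 20) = (v - 1)*(v + 1)*(v + 4)*(v - 5)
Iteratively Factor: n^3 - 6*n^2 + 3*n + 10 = (n + 1)*(n^2 - 7*n + 10) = (n - 5)*(n + 1)*(n - 2)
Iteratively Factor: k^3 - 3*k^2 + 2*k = (k - 2)*(k^2 - k) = k*(k - 2)*(k - 1)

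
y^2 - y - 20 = (y - 5)*(y + 4)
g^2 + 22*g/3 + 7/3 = (g + 1/3)*(g + 7)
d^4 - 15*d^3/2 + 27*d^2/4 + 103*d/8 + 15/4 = (d - 6)*(d - 5/2)*(d + 1/2)^2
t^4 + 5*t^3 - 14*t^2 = t^2*(t - 2)*(t + 7)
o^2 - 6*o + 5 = (o - 5)*(o - 1)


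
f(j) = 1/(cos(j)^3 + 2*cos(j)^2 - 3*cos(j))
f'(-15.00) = 0.31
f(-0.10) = -50.36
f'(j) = (3*sin(j)*cos(j)^2 + 4*sin(j)*cos(j) - 3*sin(j))/(cos(j)^3 + 2*cos(j)^2 - 3*cos(j))^2 = (-3*sin(j)^3/cos(j)^2 + 4*tan(j))/((cos(j) - 1)^2*(cos(j) + 3)^2)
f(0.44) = -2.97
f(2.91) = 0.26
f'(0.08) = 1953.10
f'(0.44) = 11.57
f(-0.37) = -4.03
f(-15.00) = 0.33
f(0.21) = -11.70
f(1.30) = -1.56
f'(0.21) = 107.91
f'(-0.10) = -999.97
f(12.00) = -1.97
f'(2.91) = -0.06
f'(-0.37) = -19.60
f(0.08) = -78.48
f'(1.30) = -4.03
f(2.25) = 0.41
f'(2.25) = -0.57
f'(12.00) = -5.25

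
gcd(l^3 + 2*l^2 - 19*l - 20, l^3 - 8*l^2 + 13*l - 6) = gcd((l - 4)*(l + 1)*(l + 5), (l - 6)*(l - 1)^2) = 1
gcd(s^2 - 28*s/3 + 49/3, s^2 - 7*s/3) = s - 7/3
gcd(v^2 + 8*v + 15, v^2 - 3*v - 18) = v + 3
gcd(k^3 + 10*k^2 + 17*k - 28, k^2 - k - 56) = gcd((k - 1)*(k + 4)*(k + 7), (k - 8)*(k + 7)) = k + 7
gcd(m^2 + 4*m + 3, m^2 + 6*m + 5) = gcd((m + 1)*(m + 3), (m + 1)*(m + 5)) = m + 1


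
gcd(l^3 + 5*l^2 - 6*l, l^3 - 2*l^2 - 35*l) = l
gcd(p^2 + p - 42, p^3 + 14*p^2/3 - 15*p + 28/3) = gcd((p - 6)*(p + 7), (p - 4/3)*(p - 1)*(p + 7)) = p + 7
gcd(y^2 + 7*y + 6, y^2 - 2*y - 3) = y + 1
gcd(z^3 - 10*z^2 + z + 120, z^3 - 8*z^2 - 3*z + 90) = z^2 - 2*z - 15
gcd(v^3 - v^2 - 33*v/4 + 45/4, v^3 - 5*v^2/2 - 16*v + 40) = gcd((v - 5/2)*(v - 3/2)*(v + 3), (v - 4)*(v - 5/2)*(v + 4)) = v - 5/2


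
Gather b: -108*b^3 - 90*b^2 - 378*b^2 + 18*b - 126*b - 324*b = -108*b^3 - 468*b^2 - 432*b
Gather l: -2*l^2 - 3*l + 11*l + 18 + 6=-2*l^2 + 8*l + 24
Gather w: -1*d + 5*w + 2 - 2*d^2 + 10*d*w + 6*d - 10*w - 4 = -2*d^2 + 5*d + w*(10*d - 5) - 2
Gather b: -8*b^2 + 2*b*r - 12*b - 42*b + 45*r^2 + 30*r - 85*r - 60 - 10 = -8*b^2 + b*(2*r - 54) + 45*r^2 - 55*r - 70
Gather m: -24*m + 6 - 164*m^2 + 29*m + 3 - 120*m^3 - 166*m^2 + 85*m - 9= -120*m^3 - 330*m^2 + 90*m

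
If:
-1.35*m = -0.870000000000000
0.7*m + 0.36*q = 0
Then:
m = 0.64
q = -1.25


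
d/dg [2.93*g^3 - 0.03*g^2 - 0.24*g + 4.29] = 8.79*g^2 - 0.06*g - 0.24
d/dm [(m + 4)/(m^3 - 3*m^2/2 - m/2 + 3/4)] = 4*(-8*m^3 - 42*m^2 + 48*m + 11)/(16*m^6 - 48*m^5 + 20*m^4 + 48*m^3 - 32*m^2 - 12*m + 9)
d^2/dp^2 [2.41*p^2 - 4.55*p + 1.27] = 4.82000000000000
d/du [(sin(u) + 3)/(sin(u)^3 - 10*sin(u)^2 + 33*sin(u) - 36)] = (-5*sin(u) + cos(2*u) + 44)*cos(u)/((sin(u) - 4)^2*(sin(u) - 3)^3)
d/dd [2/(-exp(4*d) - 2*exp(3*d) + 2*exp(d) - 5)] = (8*exp(3*d) + 12*exp(2*d) - 4)*exp(d)/(exp(4*d) + 2*exp(3*d) - 2*exp(d) + 5)^2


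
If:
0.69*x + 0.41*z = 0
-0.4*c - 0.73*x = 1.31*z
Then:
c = -2.19057971014493*z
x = -0.594202898550725*z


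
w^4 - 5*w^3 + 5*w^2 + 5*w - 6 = (w - 3)*(w - 2)*(w - 1)*(w + 1)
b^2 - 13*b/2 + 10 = (b - 4)*(b - 5/2)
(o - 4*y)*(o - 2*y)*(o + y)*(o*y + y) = o^4*y - 5*o^3*y^2 + o^3*y + 2*o^2*y^3 - 5*o^2*y^2 + 8*o*y^4 + 2*o*y^3 + 8*y^4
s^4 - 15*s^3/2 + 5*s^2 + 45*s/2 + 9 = (s - 6)*(s - 3)*(s + 1/2)*(s + 1)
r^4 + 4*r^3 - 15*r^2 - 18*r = r*(r - 3)*(r + 1)*(r + 6)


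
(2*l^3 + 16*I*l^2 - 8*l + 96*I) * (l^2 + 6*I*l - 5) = 2*l^5 + 28*I*l^4 - 114*l^3 - 32*I*l^2 - 536*l - 480*I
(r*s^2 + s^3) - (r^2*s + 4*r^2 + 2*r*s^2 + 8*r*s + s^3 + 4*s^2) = -r^2*s - 4*r^2 - r*s^2 - 8*r*s - 4*s^2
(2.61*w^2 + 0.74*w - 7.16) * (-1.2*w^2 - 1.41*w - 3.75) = -3.132*w^4 - 4.5681*w^3 - 2.2389*w^2 + 7.3206*w + 26.85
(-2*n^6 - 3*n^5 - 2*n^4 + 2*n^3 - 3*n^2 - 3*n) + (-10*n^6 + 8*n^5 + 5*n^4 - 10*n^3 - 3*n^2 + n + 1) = -12*n^6 + 5*n^5 + 3*n^4 - 8*n^3 - 6*n^2 - 2*n + 1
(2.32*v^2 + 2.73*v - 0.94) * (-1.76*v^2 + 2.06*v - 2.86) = -4.0832*v^4 - 0.0256000000000007*v^3 + 0.643000000000001*v^2 - 9.7442*v + 2.6884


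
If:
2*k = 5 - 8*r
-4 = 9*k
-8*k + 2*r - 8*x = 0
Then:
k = -4/9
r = 53/72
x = 181/288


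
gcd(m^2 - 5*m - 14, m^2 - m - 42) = m - 7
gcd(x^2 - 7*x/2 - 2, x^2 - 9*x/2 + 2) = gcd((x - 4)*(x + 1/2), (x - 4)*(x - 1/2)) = x - 4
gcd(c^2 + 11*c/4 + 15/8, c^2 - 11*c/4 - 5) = c + 5/4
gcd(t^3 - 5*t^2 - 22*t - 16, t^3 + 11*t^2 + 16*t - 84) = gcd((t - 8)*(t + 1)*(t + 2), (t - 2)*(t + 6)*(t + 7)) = 1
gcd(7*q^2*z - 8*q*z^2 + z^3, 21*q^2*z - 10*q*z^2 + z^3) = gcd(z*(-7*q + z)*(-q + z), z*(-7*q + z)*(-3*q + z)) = -7*q*z + z^2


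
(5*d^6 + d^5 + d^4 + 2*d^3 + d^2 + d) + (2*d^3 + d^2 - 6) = 5*d^6 + d^5 + d^4 + 4*d^3 + 2*d^2 + d - 6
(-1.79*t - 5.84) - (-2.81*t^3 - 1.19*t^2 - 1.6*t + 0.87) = 2.81*t^3 + 1.19*t^2 - 0.19*t - 6.71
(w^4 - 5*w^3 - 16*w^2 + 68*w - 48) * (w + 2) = w^5 - 3*w^4 - 26*w^3 + 36*w^2 + 88*w - 96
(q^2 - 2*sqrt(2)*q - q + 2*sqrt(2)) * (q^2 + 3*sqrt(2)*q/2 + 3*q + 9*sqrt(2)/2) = q^4 - sqrt(2)*q^3/2 + 2*q^3 - 9*q^2 - sqrt(2)*q^2 - 12*q + 3*sqrt(2)*q/2 + 18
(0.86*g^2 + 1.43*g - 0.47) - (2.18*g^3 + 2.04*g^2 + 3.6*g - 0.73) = -2.18*g^3 - 1.18*g^2 - 2.17*g + 0.26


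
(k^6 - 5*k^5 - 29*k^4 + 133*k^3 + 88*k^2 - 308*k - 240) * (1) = k^6 - 5*k^5 - 29*k^4 + 133*k^3 + 88*k^2 - 308*k - 240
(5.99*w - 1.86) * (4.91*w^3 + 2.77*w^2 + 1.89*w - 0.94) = 29.4109*w^4 + 7.4597*w^3 + 6.1689*w^2 - 9.146*w + 1.7484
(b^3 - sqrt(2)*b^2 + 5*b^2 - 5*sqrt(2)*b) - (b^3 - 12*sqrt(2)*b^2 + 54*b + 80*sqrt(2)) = 5*b^2 + 11*sqrt(2)*b^2 - 54*b - 5*sqrt(2)*b - 80*sqrt(2)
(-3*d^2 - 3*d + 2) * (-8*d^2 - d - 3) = 24*d^4 + 27*d^3 - 4*d^2 + 7*d - 6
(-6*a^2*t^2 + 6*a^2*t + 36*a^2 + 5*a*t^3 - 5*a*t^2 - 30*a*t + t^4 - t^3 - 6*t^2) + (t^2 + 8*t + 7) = -6*a^2*t^2 + 6*a^2*t + 36*a^2 + 5*a*t^3 - 5*a*t^2 - 30*a*t + t^4 - t^3 - 5*t^2 + 8*t + 7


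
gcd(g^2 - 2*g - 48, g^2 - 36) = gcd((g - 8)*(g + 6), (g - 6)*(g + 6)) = g + 6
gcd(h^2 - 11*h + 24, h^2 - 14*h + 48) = h - 8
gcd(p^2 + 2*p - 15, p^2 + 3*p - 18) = p - 3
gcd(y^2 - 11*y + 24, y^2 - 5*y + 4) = 1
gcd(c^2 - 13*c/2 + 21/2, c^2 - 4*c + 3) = c - 3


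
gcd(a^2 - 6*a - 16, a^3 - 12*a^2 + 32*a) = a - 8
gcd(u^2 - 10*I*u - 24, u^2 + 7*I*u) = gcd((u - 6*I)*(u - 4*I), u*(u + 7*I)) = 1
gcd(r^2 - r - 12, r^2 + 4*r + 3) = r + 3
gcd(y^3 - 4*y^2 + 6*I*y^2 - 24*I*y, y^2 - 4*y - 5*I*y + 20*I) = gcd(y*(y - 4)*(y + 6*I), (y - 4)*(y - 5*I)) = y - 4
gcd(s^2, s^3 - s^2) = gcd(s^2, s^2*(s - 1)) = s^2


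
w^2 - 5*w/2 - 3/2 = (w - 3)*(w + 1/2)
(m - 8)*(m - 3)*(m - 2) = m^3 - 13*m^2 + 46*m - 48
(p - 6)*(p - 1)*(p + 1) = p^3 - 6*p^2 - p + 6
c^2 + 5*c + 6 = (c + 2)*(c + 3)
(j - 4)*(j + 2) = j^2 - 2*j - 8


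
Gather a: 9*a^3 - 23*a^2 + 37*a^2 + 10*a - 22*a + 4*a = 9*a^3 + 14*a^2 - 8*a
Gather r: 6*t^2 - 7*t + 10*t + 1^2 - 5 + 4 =6*t^2 + 3*t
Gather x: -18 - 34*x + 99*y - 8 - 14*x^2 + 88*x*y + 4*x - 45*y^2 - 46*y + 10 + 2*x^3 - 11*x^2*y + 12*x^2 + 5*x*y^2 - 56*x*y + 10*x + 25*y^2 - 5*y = 2*x^3 + x^2*(-11*y - 2) + x*(5*y^2 + 32*y - 20) - 20*y^2 + 48*y - 16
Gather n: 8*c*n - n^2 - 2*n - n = -n^2 + n*(8*c - 3)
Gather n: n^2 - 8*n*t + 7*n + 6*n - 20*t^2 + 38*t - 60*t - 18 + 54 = n^2 + n*(13 - 8*t) - 20*t^2 - 22*t + 36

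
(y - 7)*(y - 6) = y^2 - 13*y + 42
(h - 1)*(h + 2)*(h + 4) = h^3 + 5*h^2 + 2*h - 8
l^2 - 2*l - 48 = (l - 8)*(l + 6)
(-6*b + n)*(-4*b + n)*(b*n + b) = 24*b^3*n + 24*b^3 - 10*b^2*n^2 - 10*b^2*n + b*n^3 + b*n^2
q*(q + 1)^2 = q^3 + 2*q^2 + q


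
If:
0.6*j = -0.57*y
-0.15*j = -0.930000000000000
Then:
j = 6.20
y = -6.53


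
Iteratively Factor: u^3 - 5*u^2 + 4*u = (u)*(u^2 - 5*u + 4) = u*(u - 1)*(u - 4)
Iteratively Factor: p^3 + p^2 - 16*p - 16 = (p - 4)*(p^2 + 5*p + 4) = (p - 4)*(p + 1)*(p + 4)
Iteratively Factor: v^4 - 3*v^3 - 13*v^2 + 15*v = (v + 3)*(v^3 - 6*v^2 + 5*v) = (v - 1)*(v + 3)*(v^2 - 5*v) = (v - 5)*(v - 1)*(v + 3)*(v)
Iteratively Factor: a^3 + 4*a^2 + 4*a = (a + 2)*(a^2 + 2*a) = a*(a + 2)*(a + 2)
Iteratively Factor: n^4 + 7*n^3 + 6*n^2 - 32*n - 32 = (n - 2)*(n^3 + 9*n^2 + 24*n + 16) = (n - 2)*(n + 4)*(n^2 + 5*n + 4) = (n - 2)*(n + 1)*(n + 4)*(n + 4)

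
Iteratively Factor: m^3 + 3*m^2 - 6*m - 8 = (m + 4)*(m^2 - m - 2) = (m + 1)*(m + 4)*(m - 2)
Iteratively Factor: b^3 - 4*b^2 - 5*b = (b)*(b^2 - 4*b - 5) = b*(b + 1)*(b - 5)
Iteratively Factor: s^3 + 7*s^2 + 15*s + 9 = (s + 1)*(s^2 + 6*s + 9) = (s + 1)*(s + 3)*(s + 3)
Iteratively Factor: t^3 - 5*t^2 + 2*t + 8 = (t - 4)*(t^2 - t - 2) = (t - 4)*(t + 1)*(t - 2)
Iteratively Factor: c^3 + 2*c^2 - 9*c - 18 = (c - 3)*(c^2 + 5*c + 6) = (c - 3)*(c + 2)*(c + 3)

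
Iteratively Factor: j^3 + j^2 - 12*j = (j + 4)*(j^2 - 3*j) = j*(j + 4)*(j - 3)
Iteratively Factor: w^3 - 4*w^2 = (w)*(w^2 - 4*w) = w*(w - 4)*(w)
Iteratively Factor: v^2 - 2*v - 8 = (v + 2)*(v - 4)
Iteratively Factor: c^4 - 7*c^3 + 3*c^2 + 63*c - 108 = (c - 3)*(c^3 - 4*c^2 - 9*c + 36) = (c - 3)*(c + 3)*(c^2 - 7*c + 12) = (c - 3)^2*(c + 3)*(c - 4)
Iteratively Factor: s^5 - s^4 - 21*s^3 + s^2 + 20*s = (s - 1)*(s^4 - 21*s^2 - 20*s) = (s - 1)*(s + 4)*(s^3 - 4*s^2 - 5*s) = s*(s - 1)*(s + 4)*(s^2 - 4*s - 5) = s*(s - 1)*(s + 1)*(s + 4)*(s - 5)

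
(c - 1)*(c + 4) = c^2 + 3*c - 4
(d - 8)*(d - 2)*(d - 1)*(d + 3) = d^4 - 8*d^3 - 7*d^2 + 62*d - 48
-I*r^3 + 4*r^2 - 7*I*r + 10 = (r - 2*I)*(r + 5*I)*(-I*r + 1)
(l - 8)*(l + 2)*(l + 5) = l^3 - l^2 - 46*l - 80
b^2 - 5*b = b*(b - 5)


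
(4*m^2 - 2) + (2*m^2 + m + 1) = 6*m^2 + m - 1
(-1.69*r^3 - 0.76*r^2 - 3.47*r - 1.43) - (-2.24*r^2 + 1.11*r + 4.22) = -1.69*r^3 + 1.48*r^2 - 4.58*r - 5.65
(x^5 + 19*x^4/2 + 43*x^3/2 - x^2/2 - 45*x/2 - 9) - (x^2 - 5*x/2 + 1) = x^5 + 19*x^4/2 + 43*x^3/2 - 3*x^2/2 - 20*x - 10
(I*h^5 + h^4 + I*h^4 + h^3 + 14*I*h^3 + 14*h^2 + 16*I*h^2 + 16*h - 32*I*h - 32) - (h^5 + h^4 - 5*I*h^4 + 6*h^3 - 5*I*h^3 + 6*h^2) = -h^5 + I*h^5 + 6*I*h^4 - 5*h^3 + 19*I*h^3 + 8*h^2 + 16*I*h^2 + 16*h - 32*I*h - 32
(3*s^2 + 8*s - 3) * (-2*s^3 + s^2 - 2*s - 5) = -6*s^5 - 13*s^4 + 8*s^3 - 34*s^2 - 34*s + 15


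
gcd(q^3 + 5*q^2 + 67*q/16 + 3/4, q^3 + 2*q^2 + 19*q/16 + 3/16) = q^2 + q + 3/16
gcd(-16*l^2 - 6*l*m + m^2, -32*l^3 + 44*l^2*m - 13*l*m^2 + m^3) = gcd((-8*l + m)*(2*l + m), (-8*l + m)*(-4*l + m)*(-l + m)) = 8*l - m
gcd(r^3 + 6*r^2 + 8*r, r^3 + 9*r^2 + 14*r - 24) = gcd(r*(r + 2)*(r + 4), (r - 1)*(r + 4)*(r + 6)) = r + 4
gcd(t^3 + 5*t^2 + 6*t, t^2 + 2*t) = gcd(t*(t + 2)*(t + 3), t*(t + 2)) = t^2 + 2*t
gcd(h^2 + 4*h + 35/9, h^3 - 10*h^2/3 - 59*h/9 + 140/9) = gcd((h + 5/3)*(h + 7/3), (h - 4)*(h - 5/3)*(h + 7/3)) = h + 7/3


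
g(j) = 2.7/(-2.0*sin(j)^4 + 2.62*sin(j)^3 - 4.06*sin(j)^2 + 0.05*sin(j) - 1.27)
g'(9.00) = -1.89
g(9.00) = -1.49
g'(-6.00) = 1.98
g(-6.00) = -1.77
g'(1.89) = -0.35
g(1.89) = -0.63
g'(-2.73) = 2.69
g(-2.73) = -1.25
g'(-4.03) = -0.89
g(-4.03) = -0.85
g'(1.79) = -0.23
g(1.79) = -0.60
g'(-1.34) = -0.16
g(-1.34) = -0.29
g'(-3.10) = 0.66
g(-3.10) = -2.11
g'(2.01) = -0.50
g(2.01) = -0.68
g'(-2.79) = 2.87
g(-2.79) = -1.42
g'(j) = 2.7*(8.0*sin(j)^3*cos(j) - 7.86*sin(j)^2*cos(j) + 8.12*sin(j)*cos(j) - 0.05*cos(j))/(-2.0*sin(j)^4 + 2.62*sin(j)^3 - 4.06*sin(j)^2 + 0.05*sin(j) - 1.27)^2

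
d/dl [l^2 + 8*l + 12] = 2*l + 8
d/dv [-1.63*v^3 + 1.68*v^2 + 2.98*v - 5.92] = -4.89*v^2 + 3.36*v + 2.98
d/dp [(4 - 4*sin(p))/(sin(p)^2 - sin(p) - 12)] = 4*(sin(p)^2 - 2*sin(p) + 13)*cos(p)/(sin(p) + cos(p)^2 + 11)^2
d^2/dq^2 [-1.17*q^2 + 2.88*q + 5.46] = -2.34000000000000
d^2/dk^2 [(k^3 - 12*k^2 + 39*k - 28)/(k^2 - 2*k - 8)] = 54/(k^3 + 6*k^2 + 12*k + 8)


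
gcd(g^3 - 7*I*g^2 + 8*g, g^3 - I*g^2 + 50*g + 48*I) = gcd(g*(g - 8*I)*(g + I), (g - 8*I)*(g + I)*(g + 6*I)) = g^2 - 7*I*g + 8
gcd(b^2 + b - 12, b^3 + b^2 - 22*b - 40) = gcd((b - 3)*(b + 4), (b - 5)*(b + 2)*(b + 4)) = b + 4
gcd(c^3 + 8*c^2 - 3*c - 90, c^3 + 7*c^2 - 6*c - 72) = c^2 + 3*c - 18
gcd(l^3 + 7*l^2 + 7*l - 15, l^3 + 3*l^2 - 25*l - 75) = l^2 + 8*l + 15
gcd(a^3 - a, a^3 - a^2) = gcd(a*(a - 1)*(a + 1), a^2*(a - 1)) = a^2 - a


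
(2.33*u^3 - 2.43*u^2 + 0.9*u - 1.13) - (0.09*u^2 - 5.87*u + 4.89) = 2.33*u^3 - 2.52*u^2 + 6.77*u - 6.02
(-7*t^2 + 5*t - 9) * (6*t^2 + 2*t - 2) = -42*t^4 + 16*t^3 - 30*t^2 - 28*t + 18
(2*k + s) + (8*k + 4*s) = 10*k + 5*s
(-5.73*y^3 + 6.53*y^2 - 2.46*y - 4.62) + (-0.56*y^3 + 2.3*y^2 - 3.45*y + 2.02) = -6.29*y^3 + 8.83*y^2 - 5.91*y - 2.6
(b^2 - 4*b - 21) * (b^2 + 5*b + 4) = b^4 + b^3 - 37*b^2 - 121*b - 84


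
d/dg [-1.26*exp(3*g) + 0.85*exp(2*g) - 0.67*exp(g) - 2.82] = (-3.78*exp(2*g) + 1.7*exp(g) - 0.67)*exp(g)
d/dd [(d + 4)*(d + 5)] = 2*d + 9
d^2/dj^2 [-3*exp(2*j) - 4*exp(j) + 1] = (-12*exp(j) - 4)*exp(j)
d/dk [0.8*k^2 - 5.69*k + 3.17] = 1.6*k - 5.69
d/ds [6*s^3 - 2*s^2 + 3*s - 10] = 18*s^2 - 4*s + 3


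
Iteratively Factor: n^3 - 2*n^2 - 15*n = (n)*(n^2 - 2*n - 15) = n*(n - 5)*(n + 3)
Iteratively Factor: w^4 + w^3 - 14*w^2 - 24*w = (w + 3)*(w^3 - 2*w^2 - 8*w) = (w - 4)*(w + 3)*(w^2 + 2*w) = (w - 4)*(w + 2)*(w + 3)*(w)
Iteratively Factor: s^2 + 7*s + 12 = (s + 3)*(s + 4)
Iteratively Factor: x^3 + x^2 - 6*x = (x)*(x^2 + x - 6) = x*(x - 2)*(x + 3)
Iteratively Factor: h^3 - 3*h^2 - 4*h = (h)*(h^2 - 3*h - 4) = h*(h - 4)*(h + 1)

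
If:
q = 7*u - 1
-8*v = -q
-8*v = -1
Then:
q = 1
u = 2/7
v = 1/8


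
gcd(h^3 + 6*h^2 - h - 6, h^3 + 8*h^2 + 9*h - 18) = h^2 + 5*h - 6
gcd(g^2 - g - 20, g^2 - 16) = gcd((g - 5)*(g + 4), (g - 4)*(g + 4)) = g + 4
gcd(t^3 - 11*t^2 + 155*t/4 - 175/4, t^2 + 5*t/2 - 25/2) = t - 5/2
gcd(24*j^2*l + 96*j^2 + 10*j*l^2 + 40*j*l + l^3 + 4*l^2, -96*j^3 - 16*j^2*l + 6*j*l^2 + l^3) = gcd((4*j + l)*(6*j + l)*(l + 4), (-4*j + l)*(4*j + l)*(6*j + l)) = 24*j^2 + 10*j*l + l^2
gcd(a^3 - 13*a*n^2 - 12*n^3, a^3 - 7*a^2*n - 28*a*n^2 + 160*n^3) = a - 4*n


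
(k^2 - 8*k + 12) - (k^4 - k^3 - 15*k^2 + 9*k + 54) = -k^4 + k^3 + 16*k^2 - 17*k - 42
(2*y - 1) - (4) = 2*y - 5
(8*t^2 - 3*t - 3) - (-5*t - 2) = 8*t^2 + 2*t - 1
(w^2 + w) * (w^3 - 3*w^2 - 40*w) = w^5 - 2*w^4 - 43*w^3 - 40*w^2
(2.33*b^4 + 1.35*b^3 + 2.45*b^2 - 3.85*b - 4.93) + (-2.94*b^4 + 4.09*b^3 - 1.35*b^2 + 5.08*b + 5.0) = -0.61*b^4 + 5.44*b^3 + 1.1*b^2 + 1.23*b + 0.0700000000000003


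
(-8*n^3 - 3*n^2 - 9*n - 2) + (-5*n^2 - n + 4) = -8*n^3 - 8*n^2 - 10*n + 2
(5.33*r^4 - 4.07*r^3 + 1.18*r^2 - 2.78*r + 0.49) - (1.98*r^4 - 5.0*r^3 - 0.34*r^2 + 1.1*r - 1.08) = 3.35*r^4 + 0.93*r^3 + 1.52*r^2 - 3.88*r + 1.57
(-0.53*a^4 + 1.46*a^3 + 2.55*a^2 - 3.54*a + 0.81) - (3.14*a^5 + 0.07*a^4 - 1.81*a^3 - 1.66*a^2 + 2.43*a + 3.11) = -3.14*a^5 - 0.6*a^4 + 3.27*a^3 + 4.21*a^2 - 5.97*a - 2.3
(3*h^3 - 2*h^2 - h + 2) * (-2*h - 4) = -6*h^4 - 8*h^3 + 10*h^2 - 8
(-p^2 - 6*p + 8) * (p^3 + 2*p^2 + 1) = -p^5 - 8*p^4 - 4*p^3 + 15*p^2 - 6*p + 8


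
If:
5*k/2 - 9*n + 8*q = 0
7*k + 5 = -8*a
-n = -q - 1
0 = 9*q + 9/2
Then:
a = -18/5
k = 17/5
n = 1/2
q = -1/2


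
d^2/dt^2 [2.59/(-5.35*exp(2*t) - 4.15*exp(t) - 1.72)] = (-2.59*(10.7*exp(t) + 4.15)*(21.4*exp(t) + 8.3)*exp(t) + (55.426*exp(t) + 10.7485)*(5.35*exp(2*t) + 4.15*exp(t) + 1.72))*exp(t)/(5.35*exp(2*t) + 4.15*exp(t) + 1.72)^3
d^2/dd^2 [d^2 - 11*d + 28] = 2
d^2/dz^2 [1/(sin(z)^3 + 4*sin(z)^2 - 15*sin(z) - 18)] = (-9*sin(z)^5 - 35*sin(z)^4 + 13*sin(z)^3 + 69*sin(z)^2 - 576*sin(z) + 594)/((sin(z) - 3)^3*(sin(z) + 1)^2*(sin(z) + 6)^3)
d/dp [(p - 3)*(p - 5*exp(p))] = p - (p - 3)*(5*exp(p) - 1) - 5*exp(p)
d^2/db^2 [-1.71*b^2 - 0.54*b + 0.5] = -3.42000000000000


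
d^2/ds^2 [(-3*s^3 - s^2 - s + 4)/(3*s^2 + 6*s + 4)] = 2*(-63*s^3 - 72*s^2 + 108*s + 104)/(27*s^6 + 162*s^5 + 432*s^4 + 648*s^3 + 576*s^2 + 288*s + 64)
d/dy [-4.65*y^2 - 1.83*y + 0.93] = -9.3*y - 1.83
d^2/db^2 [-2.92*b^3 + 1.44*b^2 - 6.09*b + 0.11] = 2.88 - 17.52*b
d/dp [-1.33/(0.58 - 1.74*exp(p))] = -2.3142*exp(p)/(1.74*exp(p) - 0.58)^2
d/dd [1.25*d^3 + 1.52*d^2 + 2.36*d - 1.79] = 3.75*d^2 + 3.04*d + 2.36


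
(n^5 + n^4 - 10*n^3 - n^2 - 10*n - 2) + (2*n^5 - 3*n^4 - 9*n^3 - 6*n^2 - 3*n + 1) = 3*n^5 - 2*n^4 - 19*n^3 - 7*n^2 - 13*n - 1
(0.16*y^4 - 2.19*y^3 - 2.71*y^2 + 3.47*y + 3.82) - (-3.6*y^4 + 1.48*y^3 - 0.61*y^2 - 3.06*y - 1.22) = 3.76*y^4 - 3.67*y^3 - 2.1*y^2 + 6.53*y + 5.04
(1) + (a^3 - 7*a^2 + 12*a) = a^3 - 7*a^2 + 12*a + 1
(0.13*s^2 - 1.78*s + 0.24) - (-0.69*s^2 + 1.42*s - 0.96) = 0.82*s^2 - 3.2*s + 1.2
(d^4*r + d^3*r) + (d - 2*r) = d^4*r + d^3*r + d - 2*r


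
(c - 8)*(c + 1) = c^2 - 7*c - 8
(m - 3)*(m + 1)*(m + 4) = m^3 + 2*m^2 - 11*m - 12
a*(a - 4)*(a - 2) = a^3 - 6*a^2 + 8*a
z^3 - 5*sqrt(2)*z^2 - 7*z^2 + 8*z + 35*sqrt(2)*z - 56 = (z - 7)*(z - 4*sqrt(2))*(z - sqrt(2))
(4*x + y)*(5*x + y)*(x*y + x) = 20*x^3*y + 20*x^3 + 9*x^2*y^2 + 9*x^2*y + x*y^3 + x*y^2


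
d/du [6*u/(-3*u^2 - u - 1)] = 6*(3*u^2 - 1)/(9*u^4 + 6*u^3 + 7*u^2 + 2*u + 1)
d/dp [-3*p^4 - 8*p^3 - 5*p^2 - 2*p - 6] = -12*p^3 - 24*p^2 - 10*p - 2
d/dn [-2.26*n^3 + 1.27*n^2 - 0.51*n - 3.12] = -6.78*n^2 + 2.54*n - 0.51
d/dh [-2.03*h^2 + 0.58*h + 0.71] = 0.58 - 4.06*h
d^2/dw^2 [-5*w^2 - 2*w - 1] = -10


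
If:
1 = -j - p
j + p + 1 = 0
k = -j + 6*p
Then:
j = -p - 1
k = 7*p + 1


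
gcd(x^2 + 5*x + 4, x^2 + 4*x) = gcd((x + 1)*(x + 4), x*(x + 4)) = x + 4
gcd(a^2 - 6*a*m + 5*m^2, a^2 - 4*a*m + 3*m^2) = a - m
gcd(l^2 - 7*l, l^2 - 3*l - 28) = l - 7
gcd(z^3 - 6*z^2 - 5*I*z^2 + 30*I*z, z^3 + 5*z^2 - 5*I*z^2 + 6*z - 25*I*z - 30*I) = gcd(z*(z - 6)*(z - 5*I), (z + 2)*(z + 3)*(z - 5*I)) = z - 5*I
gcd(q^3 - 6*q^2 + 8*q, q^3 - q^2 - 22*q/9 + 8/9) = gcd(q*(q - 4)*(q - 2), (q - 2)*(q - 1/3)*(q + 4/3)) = q - 2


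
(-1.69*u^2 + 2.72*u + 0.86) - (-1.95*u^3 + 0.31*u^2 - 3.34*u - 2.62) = 1.95*u^3 - 2.0*u^2 + 6.06*u + 3.48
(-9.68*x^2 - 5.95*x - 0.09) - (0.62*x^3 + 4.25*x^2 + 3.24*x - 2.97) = -0.62*x^3 - 13.93*x^2 - 9.19*x + 2.88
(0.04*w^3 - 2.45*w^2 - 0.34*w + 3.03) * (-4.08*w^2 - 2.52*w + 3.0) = -0.1632*w^5 + 9.8952*w^4 + 7.6812*w^3 - 18.8556*w^2 - 8.6556*w + 9.09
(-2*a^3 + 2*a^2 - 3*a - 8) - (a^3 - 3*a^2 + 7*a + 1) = -3*a^3 + 5*a^2 - 10*a - 9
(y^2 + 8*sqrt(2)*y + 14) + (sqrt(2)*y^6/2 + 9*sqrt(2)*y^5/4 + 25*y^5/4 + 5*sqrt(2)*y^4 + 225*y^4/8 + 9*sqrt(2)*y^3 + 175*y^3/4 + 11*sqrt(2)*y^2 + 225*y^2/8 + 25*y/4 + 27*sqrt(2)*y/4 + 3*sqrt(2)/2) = sqrt(2)*y^6/2 + 9*sqrt(2)*y^5/4 + 25*y^5/4 + 5*sqrt(2)*y^4 + 225*y^4/8 + 9*sqrt(2)*y^3 + 175*y^3/4 + 11*sqrt(2)*y^2 + 233*y^2/8 + 25*y/4 + 59*sqrt(2)*y/4 + 3*sqrt(2)/2 + 14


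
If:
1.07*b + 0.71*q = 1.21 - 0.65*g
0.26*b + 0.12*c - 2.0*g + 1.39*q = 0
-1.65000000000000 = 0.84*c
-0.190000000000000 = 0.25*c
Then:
No Solution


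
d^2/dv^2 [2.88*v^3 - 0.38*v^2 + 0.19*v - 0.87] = 17.28*v - 0.76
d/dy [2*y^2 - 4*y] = 4*y - 4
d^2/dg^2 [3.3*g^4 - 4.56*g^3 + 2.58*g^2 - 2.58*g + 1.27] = 39.6*g^2 - 27.36*g + 5.16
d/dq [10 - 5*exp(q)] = -5*exp(q)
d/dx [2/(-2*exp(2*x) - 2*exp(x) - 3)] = (8*exp(x) + 4)*exp(x)/(2*exp(2*x) + 2*exp(x) + 3)^2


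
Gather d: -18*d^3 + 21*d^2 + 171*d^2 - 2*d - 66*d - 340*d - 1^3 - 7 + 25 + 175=-18*d^3 + 192*d^2 - 408*d + 192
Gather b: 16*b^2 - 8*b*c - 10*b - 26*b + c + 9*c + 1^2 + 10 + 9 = 16*b^2 + b*(-8*c - 36) + 10*c + 20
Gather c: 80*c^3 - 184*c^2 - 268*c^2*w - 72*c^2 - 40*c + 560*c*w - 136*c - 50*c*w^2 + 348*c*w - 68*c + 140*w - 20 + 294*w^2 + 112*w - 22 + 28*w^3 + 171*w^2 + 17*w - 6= 80*c^3 + c^2*(-268*w - 256) + c*(-50*w^2 + 908*w - 244) + 28*w^3 + 465*w^2 + 269*w - 48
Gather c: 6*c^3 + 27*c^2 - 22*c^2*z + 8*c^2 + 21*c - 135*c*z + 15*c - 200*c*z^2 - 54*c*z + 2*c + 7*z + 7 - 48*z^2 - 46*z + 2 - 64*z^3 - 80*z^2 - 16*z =6*c^3 + c^2*(35 - 22*z) + c*(-200*z^2 - 189*z + 38) - 64*z^3 - 128*z^2 - 55*z + 9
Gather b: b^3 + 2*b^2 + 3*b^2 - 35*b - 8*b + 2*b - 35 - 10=b^3 + 5*b^2 - 41*b - 45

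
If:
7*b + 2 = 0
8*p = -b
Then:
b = -2/7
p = 1/28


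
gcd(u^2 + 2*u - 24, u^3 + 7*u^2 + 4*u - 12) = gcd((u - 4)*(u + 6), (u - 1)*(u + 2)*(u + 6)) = u + 6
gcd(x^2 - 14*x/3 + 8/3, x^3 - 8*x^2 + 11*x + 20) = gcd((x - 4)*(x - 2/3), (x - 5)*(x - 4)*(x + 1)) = x - 4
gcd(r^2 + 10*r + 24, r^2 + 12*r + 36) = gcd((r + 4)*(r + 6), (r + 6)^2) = r + 6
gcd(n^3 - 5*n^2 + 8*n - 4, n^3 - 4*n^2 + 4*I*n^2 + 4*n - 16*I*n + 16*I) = n^2 - 4*n + 4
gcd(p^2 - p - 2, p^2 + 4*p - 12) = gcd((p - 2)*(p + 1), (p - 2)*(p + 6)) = p - 2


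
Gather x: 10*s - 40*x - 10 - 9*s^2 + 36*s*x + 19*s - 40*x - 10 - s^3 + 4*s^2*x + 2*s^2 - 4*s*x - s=-s^3 - 7*s^2 + 28*s + x*(4*s^2 + 32*s - 80) - 20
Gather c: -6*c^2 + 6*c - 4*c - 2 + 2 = -6*c^2 + 2*c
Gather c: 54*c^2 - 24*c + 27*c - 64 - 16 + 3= 54*c^2 + 3*c - 77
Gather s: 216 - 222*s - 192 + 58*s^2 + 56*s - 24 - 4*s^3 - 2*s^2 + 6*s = -4*s^3 + 56*s^2 - 160*s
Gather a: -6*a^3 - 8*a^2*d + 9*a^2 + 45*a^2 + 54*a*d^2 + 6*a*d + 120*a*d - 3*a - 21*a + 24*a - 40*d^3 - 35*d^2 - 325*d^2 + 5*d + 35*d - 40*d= -6*a^3 + a^2*(54 - 8*d) + a*(54*d^2 + 126*d) - 40*d^3 - 360*d^2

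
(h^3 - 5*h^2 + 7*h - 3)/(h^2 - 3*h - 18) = (-h^3 + 5*h^2 - 7*h + 3)/(-h^2 + 3*h + 18)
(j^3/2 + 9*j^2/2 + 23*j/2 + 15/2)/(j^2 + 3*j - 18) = (j^3 + 9*j^2 + 23*j + 15)/(2*(j^2 + 3*j - 18))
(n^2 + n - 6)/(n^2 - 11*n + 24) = (n^2 + n - 6)/(n^2 - 11*n + 24)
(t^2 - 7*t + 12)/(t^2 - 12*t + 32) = (t - 3)/(t - 8)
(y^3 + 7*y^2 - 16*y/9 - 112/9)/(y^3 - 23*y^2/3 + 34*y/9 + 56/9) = (3*y^2 + 25*y + 28)/(3*y^2 - 19*y - 14)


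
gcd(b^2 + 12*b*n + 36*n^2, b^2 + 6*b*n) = b + 6*n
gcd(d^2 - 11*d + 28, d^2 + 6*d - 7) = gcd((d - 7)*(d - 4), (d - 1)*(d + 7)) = 1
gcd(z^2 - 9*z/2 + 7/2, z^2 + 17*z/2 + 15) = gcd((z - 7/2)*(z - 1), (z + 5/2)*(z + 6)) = 1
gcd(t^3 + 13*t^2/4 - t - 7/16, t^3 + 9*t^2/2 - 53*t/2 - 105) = t + 7/2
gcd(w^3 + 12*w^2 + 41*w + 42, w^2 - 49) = w + 7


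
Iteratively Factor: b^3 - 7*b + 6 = (b - 2)*(b^2 + 2*b - 3) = (b - 2)*(b + 3)*(b - 1)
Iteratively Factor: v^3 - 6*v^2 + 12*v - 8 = (v - 2)*(v^2 - 4*v + 4) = (v - 2)^2*(v - 2)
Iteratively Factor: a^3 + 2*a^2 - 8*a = (a - 2)*(a^2 + 4*a) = a*(a - 2)*(a + 4)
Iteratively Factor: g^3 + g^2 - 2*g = (g)*(g^2 + g - 2) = g*(g - 1)*(g + 2)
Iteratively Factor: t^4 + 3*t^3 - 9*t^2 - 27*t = (t)*(t^3 + 3*t^2 - 9*t - 27) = t*(t + 3)*(t^2 - 9) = t*(t - 3)*(t + 3)*(t + 3)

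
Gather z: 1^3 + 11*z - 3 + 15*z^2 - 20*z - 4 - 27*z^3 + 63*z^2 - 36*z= -27*z^3 + 78*z^2 - 45*z - 6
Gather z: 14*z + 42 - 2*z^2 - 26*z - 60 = -2*z^2 - 12*z - 18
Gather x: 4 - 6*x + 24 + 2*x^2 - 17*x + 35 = 2*x^2 - 23*x + 63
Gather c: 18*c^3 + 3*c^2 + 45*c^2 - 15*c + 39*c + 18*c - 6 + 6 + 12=18*c^3 + 48*c^2 + 42*c + 12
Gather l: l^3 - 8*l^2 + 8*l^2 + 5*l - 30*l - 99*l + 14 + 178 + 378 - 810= l^3 - 124*l - 240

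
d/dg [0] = 0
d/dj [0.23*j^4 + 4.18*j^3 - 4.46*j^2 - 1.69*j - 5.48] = 0.92*j^3 + 12.54*j^2 - 8.92*j - 1.69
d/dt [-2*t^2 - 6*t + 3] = -4*t - 6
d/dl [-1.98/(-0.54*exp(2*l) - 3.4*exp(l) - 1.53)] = (-2.1384*exp(l) - 6.732)*exp(l)/(0.54*exp(2*l) + 3.4*exp(l) + 1.53)^2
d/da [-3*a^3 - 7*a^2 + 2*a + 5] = -9*a^2 - 14*a + 2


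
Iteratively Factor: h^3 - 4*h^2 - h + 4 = (h + 1)*(h^2 - 5*h + 4) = (h - 4)*(h + 1)*(h - 1)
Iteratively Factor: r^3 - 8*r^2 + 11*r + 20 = (r - 4)*(r^2 - 4*r - 5) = (r - 5)*(r - 4)*(r + 1)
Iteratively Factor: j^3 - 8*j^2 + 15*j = (j - 3)*(j^2 - 5*j) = (j - 5)*(j - 3)*(j)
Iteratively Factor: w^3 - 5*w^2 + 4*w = (w - 1)*(w^2 - 4*w) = w*(w - 1)*(w - 4)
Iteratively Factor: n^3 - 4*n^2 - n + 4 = (n + 1)*(n^2 - 5*n + 4) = (n - 4)*(n + 1)*(n - 1)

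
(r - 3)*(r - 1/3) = r^2 - 10*r/3 + 1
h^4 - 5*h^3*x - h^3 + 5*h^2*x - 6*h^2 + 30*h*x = h*(h - 3)*(h + 2)*(h - 5*x)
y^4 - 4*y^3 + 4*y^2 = y^2*(y - 2)^2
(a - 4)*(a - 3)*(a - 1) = a^3 - 8*a^2 + 19*a - 12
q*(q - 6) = q^2 - 6*q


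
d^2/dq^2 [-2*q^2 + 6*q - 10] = -4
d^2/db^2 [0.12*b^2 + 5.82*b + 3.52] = 0.240000000000000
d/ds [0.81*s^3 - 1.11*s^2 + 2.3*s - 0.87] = 2.43*s^2 - 2.22*s + 2.3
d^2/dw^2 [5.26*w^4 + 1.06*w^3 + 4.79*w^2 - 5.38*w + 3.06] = 63.12*w^2 + 6.36*w + 9.58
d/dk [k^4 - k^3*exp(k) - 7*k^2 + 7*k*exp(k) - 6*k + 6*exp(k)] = -k^3*exp(k) + 4*k^3 - 3*k^2*exp(k) + 7*k*exp(k) - 14*k + 13*exp(k) - 6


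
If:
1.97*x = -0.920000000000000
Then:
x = -0.47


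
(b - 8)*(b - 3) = b^2 - 11*b + 24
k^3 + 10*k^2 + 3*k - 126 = (k - 3)*(k + 6)*(k + 7)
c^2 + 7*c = c*(c + 7)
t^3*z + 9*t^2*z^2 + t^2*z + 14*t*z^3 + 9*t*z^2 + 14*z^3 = (t + 2*z)*(t + 7*z)*(t*z + z)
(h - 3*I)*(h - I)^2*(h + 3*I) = h^4 - 2*I*h^3 + 8*h^2 - 18*I*h - 9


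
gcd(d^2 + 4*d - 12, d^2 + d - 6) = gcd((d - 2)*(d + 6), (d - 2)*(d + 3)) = d - 2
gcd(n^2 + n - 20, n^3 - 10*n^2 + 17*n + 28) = n - 4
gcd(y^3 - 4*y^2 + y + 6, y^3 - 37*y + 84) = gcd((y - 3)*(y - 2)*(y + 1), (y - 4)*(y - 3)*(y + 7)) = y - 3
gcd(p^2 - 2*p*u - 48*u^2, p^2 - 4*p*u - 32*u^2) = p - 8*u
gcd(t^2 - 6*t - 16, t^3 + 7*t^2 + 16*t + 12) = t + 2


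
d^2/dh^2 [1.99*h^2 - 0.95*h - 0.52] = 3.98000000000000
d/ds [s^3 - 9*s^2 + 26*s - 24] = 3*s^2 - 18*s + 26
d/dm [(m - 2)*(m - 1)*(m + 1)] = 3*m^2 - 4*m - 1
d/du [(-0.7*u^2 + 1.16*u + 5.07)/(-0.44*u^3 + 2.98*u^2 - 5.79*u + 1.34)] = (-0.308*u^4 + 1.0208*u^3 + 7.2886*u^2 - 32.0932*u + 30.9097)/(0.1936*u^6 - 2.6224*u^5 + 13.9756*u^4 - 35.6876*u^3 + 41.5105*u^2 - 15.5172*u + 1.7956)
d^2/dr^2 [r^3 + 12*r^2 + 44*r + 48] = 6*r + 24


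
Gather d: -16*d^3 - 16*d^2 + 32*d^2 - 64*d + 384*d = -16*d^3 + 16*d^2 + 320*d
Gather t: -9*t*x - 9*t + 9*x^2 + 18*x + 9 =t*(-9*x - 9) + 9*x^2 + 18*x + 9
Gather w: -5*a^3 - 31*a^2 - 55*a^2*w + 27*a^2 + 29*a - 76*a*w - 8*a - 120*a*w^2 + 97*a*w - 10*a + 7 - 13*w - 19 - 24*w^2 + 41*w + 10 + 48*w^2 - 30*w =-5*a^3 - 4*a^2 + 11*a + w^2*(24 - 120*a) + w*(-55*a^2 + 21*a - 2) - 2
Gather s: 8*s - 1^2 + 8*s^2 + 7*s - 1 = 8*s^2 + 15*s - 2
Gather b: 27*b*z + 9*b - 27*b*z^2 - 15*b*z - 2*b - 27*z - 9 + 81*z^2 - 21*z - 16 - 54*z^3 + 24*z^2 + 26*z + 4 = b*(-27*z^2 + 12*z + 7) - 54*z^3 + 105*z^2 - 22*z - 21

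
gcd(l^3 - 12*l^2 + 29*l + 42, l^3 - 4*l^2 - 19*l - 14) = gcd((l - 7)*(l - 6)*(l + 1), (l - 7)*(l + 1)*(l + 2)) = l^2 - 6*l - 7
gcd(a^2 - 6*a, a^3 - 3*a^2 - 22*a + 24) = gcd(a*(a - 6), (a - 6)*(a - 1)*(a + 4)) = a - 6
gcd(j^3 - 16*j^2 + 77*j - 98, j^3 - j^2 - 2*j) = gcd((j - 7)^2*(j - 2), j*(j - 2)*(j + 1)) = j - 2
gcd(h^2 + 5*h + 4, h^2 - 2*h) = 1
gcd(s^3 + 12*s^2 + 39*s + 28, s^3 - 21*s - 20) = s^2 + 5*s + 4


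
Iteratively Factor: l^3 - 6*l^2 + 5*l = (l)*(l^2 - 6*l + 5) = l*(l - 5)*(l - 1)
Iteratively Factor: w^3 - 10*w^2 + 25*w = (w - 5)*(w^2 - 5*w) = (w - 5)^2*(w)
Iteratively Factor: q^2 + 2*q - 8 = (q + 4)*(q - 2)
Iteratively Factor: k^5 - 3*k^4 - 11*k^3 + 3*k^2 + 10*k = (k)*(k^4 - 3*k^3 - 11*k^2 + 3*k + 10) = k*(k + 1)*(k^3 - 4*k^2 - 7*k + 10) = k*(k + 1)*(k + 2)*(k^2 - 6*k + 5) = k*(k - 1)*(k + 1)*(k + 2)*(k - 5)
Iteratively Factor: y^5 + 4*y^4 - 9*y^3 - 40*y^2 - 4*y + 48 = (y + 4)*(y^4 - 9*y^2 - 4*y + 12) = (y - 3)*(y + 4)*(y^3 + 3*y^2 - 4) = (y - 3)*(y + 2)*(y + 4)*(y^2 + y - 2) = (y - 3)*(y + 2)^2*(y + 4)*(y - 1)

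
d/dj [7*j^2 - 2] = 14*j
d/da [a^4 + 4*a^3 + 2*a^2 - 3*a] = 4*a^3 + 12*a^2 + 4*a - 3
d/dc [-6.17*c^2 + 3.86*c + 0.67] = 3.86 - 12.34*c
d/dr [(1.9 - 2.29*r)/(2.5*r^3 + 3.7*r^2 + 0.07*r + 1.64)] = (11.45*r^3 - 5.777*r^2 - 14.06*r - 3.8886)/(6.25*r^6 + 18.5*r^5 + 14.04*r^4 + 8.718*r^3 + 12.1409*r^2 + 0.2296*r + 2.6896)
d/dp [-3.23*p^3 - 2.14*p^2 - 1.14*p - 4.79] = -9.69*p^2 - 4.28*p - 1.14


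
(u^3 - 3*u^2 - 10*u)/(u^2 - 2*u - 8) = u*(u - 5)/(u - 4)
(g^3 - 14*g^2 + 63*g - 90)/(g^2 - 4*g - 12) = (g^2 - 8*g + 15)/(g + 2)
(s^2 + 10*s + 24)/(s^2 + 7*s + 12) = (s + 6)/(s + 3)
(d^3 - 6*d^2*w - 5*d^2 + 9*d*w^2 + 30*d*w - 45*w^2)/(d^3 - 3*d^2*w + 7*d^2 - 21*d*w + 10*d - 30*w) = (d^2 - 3*d*w - 5*d + 15*w)/(d^2 + 7*d + 10)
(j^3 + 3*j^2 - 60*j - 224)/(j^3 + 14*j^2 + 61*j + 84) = (j - 8)/(j + 3)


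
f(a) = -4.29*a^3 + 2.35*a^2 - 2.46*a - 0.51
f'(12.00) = -1799.34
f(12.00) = -7104.75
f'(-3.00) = -132.39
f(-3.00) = 143.85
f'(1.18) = -14.83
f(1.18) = -7.19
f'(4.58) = -250.90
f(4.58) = -374.63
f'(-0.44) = -7.02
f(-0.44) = 1.39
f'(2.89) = -96.37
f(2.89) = -91.54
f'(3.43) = -137.75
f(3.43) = -154.42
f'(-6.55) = -585.40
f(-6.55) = 1321.96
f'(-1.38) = -33.46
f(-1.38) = 18.63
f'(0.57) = -3.96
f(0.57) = -1.94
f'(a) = -12.87*a^2 + 4.7*a - 2.46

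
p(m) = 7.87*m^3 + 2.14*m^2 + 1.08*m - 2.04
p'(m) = 23.61*m^2 + 4.28*m + 1.08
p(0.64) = 1.59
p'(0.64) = 13.49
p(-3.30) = -265.12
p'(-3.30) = 244.07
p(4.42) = 724.12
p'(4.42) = 481.25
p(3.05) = 244.45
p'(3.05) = 233.77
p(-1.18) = -13.27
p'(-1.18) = 28.90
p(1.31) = 20.74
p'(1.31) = 47.20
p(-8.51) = -4706.49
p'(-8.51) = 1674.50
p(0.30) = -1.31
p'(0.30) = 4.49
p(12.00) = 13918.44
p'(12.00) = 3452.28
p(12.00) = 13918.44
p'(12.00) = 3452.28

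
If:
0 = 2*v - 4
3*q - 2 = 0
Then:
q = 2/3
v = 2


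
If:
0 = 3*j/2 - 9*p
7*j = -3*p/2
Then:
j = 0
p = 0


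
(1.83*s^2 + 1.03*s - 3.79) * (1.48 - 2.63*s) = -4.8129*s^3 - 0.000499999999999723*s^2 + 11.4921*s - 5.6092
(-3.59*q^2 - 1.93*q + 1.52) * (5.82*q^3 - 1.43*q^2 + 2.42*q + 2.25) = -20.8938*q^5 - 6.0989*q^4 + 2.9185*q^3 - 14.9217*q^2 - 0.6641*q + 3.42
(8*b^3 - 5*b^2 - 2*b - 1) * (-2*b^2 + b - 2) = -16*b^5 + 18*b^4 - 17*b^3 + 10*b^2 + 3*b + 2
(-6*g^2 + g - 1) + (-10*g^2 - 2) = -16*g^2 + g - 3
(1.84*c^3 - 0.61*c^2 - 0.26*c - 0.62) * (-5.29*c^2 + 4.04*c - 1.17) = -9.7336*c^5 + 10.6605*c^4 - 3.2418*c^3 + 2.9431*c^2 - 2.2006*c + 0.7254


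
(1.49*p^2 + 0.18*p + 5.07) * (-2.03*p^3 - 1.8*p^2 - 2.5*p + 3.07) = -3.0247*p^5 - 3.0474*p^4 - 14.3411*p^3 - 5.0017*p^2 - 12.1224*p + 15.5649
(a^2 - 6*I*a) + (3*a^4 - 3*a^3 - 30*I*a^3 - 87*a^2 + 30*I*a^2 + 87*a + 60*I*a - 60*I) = 3*a^4 - 3*a^3 - 30*I*a^3 - 86*a^2 + 30*I*a^2 + 87*a + 54*I*a - 60*I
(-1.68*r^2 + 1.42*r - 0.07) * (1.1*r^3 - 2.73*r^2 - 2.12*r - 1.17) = -1.848*r^5 + 6.1484*r^4 - 0.392*r^3 - 0.8537*r^2 - 1.513*r + 0.0819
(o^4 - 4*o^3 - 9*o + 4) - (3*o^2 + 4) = o^4 - 4*o^3 - 3*o^2 - 9*o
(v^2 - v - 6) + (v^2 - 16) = 2*v^2 - v - 22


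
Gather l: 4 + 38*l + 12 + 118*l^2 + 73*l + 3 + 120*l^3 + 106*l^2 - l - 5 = 120*l^3 + 224*l^2 + 110*l + 14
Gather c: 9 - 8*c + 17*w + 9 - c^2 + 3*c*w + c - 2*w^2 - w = -c^2 + c*(3*w - 7) - 2*w^2 + 16*w + 18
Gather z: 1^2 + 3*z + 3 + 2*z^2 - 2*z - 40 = 2*z^2 + z - 36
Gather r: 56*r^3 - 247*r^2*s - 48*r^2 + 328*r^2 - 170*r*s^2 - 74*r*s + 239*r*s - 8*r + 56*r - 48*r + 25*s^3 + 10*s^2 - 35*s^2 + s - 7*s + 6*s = 56*r^3 + r^2*(280 - 247*s) + r*(-170*s^2 + 165*s) + 25*s^3 - 25*s^2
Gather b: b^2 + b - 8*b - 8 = b^2 - 7*b - 8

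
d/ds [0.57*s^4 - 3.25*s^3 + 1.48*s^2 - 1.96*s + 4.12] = 2.28*s^3 - 9.75*s^2 + 2.96*s - 1.96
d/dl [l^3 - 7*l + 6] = 3*l^2 - 7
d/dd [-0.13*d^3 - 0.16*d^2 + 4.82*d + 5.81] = -0.39*d^2 - 0.32*d + 4.82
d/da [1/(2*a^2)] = -1/a^3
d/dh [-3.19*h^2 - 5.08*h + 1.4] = -6.38*h - 5.08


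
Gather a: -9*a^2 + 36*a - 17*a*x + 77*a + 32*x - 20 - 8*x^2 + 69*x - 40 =-9*a^2 + a*(113 - 17*x) - 8*x^2 + 101*x - 60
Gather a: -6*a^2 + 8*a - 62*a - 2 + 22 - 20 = -6*a^2 - 54*a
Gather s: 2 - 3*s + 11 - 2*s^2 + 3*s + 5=18 - 2*s^2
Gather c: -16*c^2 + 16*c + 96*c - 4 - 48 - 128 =-16*c^2 + 112*c - 180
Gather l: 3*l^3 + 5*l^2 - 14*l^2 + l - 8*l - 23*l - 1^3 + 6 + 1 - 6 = 3*l^3 - 9*l^2 - 30*l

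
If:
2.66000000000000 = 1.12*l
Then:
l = 2.38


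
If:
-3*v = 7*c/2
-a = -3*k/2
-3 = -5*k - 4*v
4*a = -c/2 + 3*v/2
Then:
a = 81/314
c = -72/157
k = 27/157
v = 84/157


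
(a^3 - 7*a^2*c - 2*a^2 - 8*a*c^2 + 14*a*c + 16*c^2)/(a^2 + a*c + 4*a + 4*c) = (a^2 - 8*a*c - 2*a + 16*c)/(a + 4)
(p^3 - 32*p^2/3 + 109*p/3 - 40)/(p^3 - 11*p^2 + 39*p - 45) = (p - 8/3)/(p - 3)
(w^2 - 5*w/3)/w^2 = (w - 5/3)/w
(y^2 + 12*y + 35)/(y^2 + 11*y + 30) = (y + 7)/(y + 6)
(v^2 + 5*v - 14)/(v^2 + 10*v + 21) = (v - 2)/(v + 3)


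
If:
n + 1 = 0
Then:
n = -1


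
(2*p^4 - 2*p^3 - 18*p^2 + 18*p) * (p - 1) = 2*p^5 - 4*p^4 - 16*p^3 + 36*p^2 - 18*p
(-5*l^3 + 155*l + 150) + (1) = -5*l^3 + 155*l + 151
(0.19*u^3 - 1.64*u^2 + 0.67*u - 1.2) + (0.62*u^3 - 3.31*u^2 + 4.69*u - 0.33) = 0.81*u^3 - 4.95*u^2 + 5.36*u - 1.53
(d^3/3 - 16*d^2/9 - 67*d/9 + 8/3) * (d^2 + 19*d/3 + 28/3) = d^5/3 + d^4/3 - 421*d^3/27 - 1649*d^2/27 - 1420*d/27 + 224/9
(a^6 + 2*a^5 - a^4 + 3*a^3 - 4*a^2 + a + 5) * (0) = 0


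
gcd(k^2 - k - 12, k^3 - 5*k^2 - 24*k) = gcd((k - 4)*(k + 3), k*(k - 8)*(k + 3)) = k + 3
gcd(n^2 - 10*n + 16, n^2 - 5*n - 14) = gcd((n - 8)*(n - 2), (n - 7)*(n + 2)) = 1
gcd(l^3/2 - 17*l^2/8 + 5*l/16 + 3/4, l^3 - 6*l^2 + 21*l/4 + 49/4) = 1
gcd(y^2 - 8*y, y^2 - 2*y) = y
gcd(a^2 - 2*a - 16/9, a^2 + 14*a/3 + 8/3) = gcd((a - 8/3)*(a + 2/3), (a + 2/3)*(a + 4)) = a + 2/3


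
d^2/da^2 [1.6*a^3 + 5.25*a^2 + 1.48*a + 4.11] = 9.6*a + 10.5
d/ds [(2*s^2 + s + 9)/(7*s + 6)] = (14*s^2 + 24*s - 57)/(49*s^2 + 84*s + 36)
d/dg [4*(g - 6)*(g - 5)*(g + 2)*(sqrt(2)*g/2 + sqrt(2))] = sqrt(2)*(8*g^3 - 42*g^2 - 40*g + 152)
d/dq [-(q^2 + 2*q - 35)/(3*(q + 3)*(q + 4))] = (-5*q^2 - 94*q - 269)/(3*(q^4 + 14*q^3 + 73*q^2 + 168*q + 144))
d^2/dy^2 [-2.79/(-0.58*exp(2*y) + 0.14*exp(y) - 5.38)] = ((0.3906 - 6.4728*exp(y))*(0.58*exp(2*y) - 0.14*exp(y) + 5.38) + 2.79*(1.16*exp(y) - 0.14)*(2.32*exp(y) - 0.28)*exp(y))*exp(y)/(0.58*exp(2*y) - 0.14*exp(y) + 5.38)^3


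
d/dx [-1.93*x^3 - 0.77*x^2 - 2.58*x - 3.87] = -5.79*x^2 - 1.54*x - 2.58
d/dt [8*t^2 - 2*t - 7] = 16*t - 2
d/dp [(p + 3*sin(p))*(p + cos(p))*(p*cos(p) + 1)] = -(p + 3*sin(p))*(p + cos(p))*(p*sin(p) - cos(p)) - (p + 3*sin(p))*(p*cos(p) + 1)*(sin(p) - 1) + (p + cos(p))*(p*cos(p) + 1)*(3*cos(p) + 1)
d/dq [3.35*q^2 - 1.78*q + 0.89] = 6.7*q - 1.78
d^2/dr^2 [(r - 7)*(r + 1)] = 2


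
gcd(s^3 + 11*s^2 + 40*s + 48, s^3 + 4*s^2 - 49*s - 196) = s + 4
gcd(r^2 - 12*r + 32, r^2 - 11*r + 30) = 1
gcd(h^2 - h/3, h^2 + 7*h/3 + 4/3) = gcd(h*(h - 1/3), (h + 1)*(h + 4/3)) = 1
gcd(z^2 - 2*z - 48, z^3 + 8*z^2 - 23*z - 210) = z + 6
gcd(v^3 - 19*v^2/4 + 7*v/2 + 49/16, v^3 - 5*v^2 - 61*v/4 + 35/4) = 1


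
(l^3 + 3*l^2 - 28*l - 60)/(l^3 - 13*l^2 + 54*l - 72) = (l^3 + 3*l^2 - 28*l - 60)/(l^3 - 13*l^2 + 54*l - 72)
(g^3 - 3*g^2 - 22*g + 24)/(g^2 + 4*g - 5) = (g^2 - 2*g - 24)/(g + 5)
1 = 1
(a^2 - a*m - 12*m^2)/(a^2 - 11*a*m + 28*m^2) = (a + 3*m)/(a - 7*m)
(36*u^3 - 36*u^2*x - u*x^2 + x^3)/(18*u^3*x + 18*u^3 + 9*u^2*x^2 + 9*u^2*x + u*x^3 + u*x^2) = (6*u^2 - 7*u*x + x^2)/(u*(3*u*x + 3*u + x^2 + x))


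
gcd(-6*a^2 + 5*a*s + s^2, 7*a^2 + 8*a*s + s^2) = 1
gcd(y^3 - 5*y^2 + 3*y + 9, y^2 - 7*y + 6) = 1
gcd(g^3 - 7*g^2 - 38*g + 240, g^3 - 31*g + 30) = g^2 + g - 30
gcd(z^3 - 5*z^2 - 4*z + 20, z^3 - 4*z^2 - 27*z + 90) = 1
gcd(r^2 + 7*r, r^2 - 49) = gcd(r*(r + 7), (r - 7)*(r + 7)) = r + 7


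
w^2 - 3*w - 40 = (w - 8)*(w + 5)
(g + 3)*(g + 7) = g^2 + 10*g + 21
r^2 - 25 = (r - 5)*(r + 5)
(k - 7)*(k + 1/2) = k^2 - 13*k/2 - 7/2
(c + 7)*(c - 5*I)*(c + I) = c^3 + 7*c^2 - 4*I*c^2 + 5*c - 28*I*c + 35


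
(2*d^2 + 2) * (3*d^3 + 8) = 6*d^5 + 6*d^3 + 16*d^2 + 16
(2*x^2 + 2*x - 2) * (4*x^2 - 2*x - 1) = 8*x^4 + 4*x^3 - 14*x^2 + 2*x + 2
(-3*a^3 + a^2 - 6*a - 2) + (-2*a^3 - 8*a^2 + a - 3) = -5*a^3 - 7*a^2 - 5*a - 5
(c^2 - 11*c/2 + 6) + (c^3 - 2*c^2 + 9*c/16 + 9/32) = c^3 - c^2 - 79*c/16 + 201/32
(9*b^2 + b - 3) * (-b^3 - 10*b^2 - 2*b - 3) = -9*b^5 - 91*b^4 - 25*b^3 + b^2 + 3*b + 9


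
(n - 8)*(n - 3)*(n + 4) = n^3 - 7*n^2 - 20*n + 96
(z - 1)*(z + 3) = z^2 + 2*z - 3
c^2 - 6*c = c*(c - 6)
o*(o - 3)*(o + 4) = o^3 + o^2 - 12*o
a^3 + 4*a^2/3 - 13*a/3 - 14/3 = (a - 2)*(a + 1)*(a + 7/3)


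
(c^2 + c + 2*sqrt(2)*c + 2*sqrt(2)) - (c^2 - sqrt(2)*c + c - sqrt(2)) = 3*sqrt(2)*c + 3*sqrt(2)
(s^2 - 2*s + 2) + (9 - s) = s^2 - 3*s + 11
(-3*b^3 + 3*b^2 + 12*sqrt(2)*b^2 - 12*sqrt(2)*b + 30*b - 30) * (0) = 0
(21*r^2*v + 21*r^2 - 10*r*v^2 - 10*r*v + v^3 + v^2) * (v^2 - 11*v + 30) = 21*r^2*v^3 - 210*r^2*v^2 + 399*r^2*v + 630*r^2 - 10*r*v^4 + 100*r*v^3 - 190*r*v^2 - 300*r*v + v^5 - 10*v^4 + 19*v^3 + 30*v^2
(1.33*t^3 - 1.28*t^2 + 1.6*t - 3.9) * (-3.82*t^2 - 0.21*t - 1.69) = -5.0806*t^5 + 4.6103*t^4 - 8.0909*t^3 + 16.7252*t^2 - 1.885*t + 6.591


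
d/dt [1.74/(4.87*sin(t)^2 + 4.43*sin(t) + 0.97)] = -(16.9476*sin(t) + 7.7082)*cos(t)/(4.87*sin(t)^2 + 4.43*sin(t) + 0.97)^2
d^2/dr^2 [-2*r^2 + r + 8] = -4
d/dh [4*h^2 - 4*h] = 8*h - 4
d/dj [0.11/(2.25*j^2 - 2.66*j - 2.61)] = (0.2926 - 0.495*j)/(-2.25*j^2 + 2.66*j + 2.61)^2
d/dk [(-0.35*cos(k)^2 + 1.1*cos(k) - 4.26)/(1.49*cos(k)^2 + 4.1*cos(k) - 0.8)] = (3.074*cos(k)^2 - 13.2548*cos(k) - 16.586)*sin(k)/(2.2201*cos(k)^4 + 12.218*cos(k)^3 + 14.426*cos(k)^2 - 6.56*cos(k) + 0.64)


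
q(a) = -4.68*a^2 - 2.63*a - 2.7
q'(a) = -9.36*a - 2.63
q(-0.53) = -2.62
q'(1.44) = -16.11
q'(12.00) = -114.95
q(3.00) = -52.71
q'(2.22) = -23.41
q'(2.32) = -24.35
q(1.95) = -25.62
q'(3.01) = -30.80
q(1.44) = -16.19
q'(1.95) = -20.88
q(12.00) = -708.18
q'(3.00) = -30.71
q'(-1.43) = 10.75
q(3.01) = -53.02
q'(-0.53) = 2.33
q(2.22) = -31.60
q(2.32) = -33.99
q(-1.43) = -8.51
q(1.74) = -21.45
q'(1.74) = -18.92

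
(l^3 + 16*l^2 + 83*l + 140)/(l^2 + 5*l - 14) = (l^2 + 9*l + 20)/(l - 2)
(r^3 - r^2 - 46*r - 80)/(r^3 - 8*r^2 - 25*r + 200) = (r + 2)/(r - 5)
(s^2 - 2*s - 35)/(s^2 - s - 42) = (s + 5)/(s + 6)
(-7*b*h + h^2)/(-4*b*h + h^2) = (7*b - h)/(4*b - h)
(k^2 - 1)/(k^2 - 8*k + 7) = (k + 1)/(k - 7)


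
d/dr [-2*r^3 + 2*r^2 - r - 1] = -6*r^2 + 4*r - 1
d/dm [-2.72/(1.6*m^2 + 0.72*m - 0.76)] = (8.704*m + 1.9584)/(1.6*m^2 + 0.72*m - 0.76)^2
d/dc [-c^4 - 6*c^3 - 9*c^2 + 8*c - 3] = -4*c^3 - 18*c^2 - 18*c + 8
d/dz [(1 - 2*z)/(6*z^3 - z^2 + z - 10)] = (-12*z^3 + 2*z^2 - 2*z + (2*z - 1)*(18*z^2 - 2*z + 1) + 20)/(6*z^3 - z^2 + z - 10)^2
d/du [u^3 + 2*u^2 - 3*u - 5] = 3*u^2 + 4*u - 3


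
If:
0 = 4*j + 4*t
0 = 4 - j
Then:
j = 4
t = -4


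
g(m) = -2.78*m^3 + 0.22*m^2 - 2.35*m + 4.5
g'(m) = -8.34*m^2 + 0.44*m - 2.35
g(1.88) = -17.61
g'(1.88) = -31.00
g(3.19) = -91.00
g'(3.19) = -85.82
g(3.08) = -81.88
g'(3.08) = -80.11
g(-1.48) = 17.47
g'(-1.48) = -21.27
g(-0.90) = 8.82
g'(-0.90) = -9.50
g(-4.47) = 267.69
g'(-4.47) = -170.96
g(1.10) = -1.52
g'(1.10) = -11.96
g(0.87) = 0.79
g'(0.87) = -8.28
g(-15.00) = 9471.75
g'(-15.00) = -1885.45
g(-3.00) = 88.59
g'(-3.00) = -78.73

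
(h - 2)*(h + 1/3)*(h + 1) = h^3 - 2*h^2/3 - 7*h/3 - 2/3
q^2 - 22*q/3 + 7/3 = (q - 7)*(q - 1/3)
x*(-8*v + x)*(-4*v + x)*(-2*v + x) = -64*v^3*x + 56*v^2*x^2 - 14*v*x^3 + x^4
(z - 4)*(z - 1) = z^2 - 5*z + 4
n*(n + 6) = n^2 + 6*n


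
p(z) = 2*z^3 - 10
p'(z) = 6*z^2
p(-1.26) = -14.00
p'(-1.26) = 9.53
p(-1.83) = -22.26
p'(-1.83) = 20.09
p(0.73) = -9.22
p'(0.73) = 3.20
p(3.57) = 81.00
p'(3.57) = 76.47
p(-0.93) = -11.61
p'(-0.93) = 5.19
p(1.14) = -7.04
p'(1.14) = 7.80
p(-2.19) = -31.01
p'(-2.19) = 28.78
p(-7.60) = -887.95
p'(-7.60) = 346.56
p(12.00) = 3446.00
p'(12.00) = 864.00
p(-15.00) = -6760.00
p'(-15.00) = 1350.00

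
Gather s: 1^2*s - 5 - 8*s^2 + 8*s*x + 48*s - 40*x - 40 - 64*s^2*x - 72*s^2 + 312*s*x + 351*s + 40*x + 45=s^2*(-64*x - 80) + s*(320*x + 400)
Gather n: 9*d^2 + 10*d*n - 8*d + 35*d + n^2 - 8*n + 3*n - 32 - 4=9*d^2 + 27*d + n^2 + n*(10*d - 5) - 36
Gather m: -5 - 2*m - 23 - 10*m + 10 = -12*m - 18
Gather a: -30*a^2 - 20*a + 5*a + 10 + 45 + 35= -30*a^2 - 15*a + 90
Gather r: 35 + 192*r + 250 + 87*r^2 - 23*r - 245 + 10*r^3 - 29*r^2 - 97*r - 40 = 10*r^3 + 58*r^2 + 72*r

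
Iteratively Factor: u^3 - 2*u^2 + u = (u - 1)*(u^2 - u) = (u - 1)^2*(u)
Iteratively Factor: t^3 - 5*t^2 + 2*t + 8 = (t + 1)*(t^2 - 6*t + 8) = (t - 2)*(t + 1)*(t - 4)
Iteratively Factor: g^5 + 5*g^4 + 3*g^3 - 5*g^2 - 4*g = (g - 1)*(g^4 + 6*g^3 + 9*g^2 + 4*g) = (g - 1)*(g + 1)*(g^3 + 5*g^2 + 4*g) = g*(g - 1)*(g + 1)*(g^2 + 5*g + 4) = g*(g - 1)*(g + 1)^2*(g + 4)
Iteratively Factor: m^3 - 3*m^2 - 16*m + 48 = (m - 4)*(m^2 + m - 12) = (m - 4)*(m + 4)*(m - 3)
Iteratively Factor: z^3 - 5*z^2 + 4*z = (z - 1)*(z^2 - 4*z) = (z - 4)*(z - 1)*(z)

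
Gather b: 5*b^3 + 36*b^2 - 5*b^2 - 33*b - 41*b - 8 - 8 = 5*b^3 + 31*b^2 - 74*b - 16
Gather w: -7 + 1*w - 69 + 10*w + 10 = 11*w - 66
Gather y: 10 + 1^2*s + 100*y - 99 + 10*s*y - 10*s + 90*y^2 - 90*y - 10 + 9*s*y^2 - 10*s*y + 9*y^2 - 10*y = -9*s + y^2*(9*s + 99) - 99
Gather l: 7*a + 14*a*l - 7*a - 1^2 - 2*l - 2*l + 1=l*(14*a - 4)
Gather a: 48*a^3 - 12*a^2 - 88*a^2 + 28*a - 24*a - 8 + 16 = 48*a^3 - 100*a^2 + 4*a + 8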